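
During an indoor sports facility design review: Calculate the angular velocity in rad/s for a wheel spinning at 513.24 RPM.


omega = RPM * 2 * pi / 60
omega = 513.24 * 2 * 3.14159 / 60
omega = 3224.782 / 60 = 53.7464 rad/s

53.7464 rad/s


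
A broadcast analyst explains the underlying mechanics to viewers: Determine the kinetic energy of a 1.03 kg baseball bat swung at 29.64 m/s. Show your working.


KE = 0.5 * m * v^2
KE = 0.5 * 1.03 * 29.64^2
KE = 0.5 * 1.03 * 878.5296 = 452.4427 J

452.4427 J


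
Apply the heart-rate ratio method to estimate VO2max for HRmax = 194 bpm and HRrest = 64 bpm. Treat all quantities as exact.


VO2max = 15.3 * HRmax / HRrest
VO2max = 15.3 * 194 / 64
VO2max = 2968.2 / 64 = 46.3781 mL/kg/min

46.3781 mL/kg/min


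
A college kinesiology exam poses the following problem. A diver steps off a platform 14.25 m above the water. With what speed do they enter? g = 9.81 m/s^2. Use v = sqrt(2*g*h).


v = sqrt(2 * g * h)
v = sqrt(2 * 9.81 * 14.25)
v = sqrt(279.585) = 16.7208 m/s

16.7208 m/s


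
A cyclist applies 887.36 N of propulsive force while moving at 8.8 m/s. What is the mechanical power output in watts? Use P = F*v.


P = F * v
P = 887.36 * 8.8
P = 7808.768 W

7808.768 W


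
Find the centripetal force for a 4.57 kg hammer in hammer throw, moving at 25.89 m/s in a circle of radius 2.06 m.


Fc = m * v^2 / r
v^2 = 25.89^2 = 670.2921
Fc = 4.57 * 670.2921 / 2.06
Fc = 3063.2349 / 2.06 = 1487.0072 N

1487.0072 N


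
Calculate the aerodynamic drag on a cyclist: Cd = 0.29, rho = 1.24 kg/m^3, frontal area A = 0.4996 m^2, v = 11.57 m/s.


Fd = 0.5 * Cd * rho * A * v^2
Fd = 0.5 * 0.29 * 1.24 * 0.4996 * 11.57^2
v^2 = 133.8649
Fd = 0.5 * 0.29 * 1.24 * 0.4996 * 133.8649 = 12.0248 N

12.0248 N


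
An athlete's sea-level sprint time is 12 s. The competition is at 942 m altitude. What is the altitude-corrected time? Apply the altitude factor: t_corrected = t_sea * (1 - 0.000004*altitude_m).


Correction factor = 1 - 0.000004 * 942 = 0.996232
t_corrected = t_sea * factor = 12 * 0.996232
t_corrected = 11.9548 s

11.9548 s


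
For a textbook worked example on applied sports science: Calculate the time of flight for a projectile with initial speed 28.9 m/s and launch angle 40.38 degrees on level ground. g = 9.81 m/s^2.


T = 2*v*sin(theta)/g
sin(theta) = sin(40.38 deg) = 0.6479
T = 2*28.9*0.6479 / 9.81
T = 37.446 / 9.81 = 3.8171 s

3.8171 s


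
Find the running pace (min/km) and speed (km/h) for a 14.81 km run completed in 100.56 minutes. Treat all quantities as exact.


Pace = time / distance = 100.56 min / 14.81 km = 6.79 min/km
Speed = distance / time_in_hours = 14.81 / 1.676 hr
Speed = 8.8365 km/h

6.79 min/km, 8.8365 km/h


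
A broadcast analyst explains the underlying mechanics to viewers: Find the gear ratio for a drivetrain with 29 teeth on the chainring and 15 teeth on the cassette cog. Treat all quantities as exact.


GR = front_teeth / rear_teeth
GR = 29 / 15
GR = 1.9333

1.9333


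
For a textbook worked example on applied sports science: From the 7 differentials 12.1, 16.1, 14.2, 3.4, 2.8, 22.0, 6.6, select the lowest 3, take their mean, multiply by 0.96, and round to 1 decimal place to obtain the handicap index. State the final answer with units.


All differentials: 12.1, 16.1, 14.2, 3.4, 2.8, 22.0, 6.6
Sorted: 2.8, 3.4, 6.6, 12.1, 14.2, 16.1, 22.0
Best 3: 2.8, 3.4, 6.6
Average of best = 12.8 / 3 = 4.2667
Raw index = 4.2667 * 0.96 = 4.096
Handicap index = round(4.096, 1) = 4.1

4.1


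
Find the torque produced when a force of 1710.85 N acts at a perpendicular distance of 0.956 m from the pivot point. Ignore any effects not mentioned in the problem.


tau = F * d
tau = 1710.85 * 0.956
tau = 1635.5726 N*m

1635.5726 N*m


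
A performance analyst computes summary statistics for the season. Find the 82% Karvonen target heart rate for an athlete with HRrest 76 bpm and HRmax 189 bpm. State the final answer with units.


Target = HRrest + pct*(HRmax - HRrest)
Heart rate reserve = HRmax - HRrest = 189 - 76 = 113 bpm
Fraction = 82% = 0.82
Target = 76 + 0.82 * 113
Target = 76 + 92.66 = 168.66 bpm

168.66 bpm


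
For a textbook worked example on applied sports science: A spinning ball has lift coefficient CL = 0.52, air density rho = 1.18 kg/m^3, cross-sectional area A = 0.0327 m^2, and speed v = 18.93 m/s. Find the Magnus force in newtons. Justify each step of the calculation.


FM = 0.5 * CL * rho * A * v^2
FM = 0.5 * 0.52 * 1.18 * 0.0327 * 18.93^2
v^2 = 358.3449
FM = 0.5 * 0.52 * 1.18 * 0.0327 * 358.3449 = 3.595 N

3.595 N


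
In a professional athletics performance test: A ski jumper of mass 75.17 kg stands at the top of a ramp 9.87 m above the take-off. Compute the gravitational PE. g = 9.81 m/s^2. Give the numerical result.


PE = m * g * h
PE = 75.17 * 9.81 * 9.87
PE = 737.4177 * 9.87 = 7278.3127 J

7278.3127 J


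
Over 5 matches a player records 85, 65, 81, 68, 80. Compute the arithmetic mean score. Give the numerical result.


Average = sum / n
Sum = 379
Average = 379 / 5 = 75.8

75.8


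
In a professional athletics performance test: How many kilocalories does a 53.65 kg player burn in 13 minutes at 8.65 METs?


kcal = MET * mass * time_hr
Convert time: 13 min = 0.2167 hr
kcal = 8.65 * 53.65 * 0.2167
kcal = 100.549 kcal

100.549 kcal


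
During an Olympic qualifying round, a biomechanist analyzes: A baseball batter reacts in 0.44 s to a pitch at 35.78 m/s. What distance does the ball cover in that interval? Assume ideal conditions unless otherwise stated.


d = v * t
d = 35.78 * 0.44
d = 15.7432 m

15.7432 m


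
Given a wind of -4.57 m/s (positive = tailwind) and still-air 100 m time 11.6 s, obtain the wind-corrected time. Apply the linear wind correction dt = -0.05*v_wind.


dt = -0.05 * v_wind = -0.05 * -4.57 = 0.2285 s
t_corrected = t_still + dt = 11.6 + (0.2285)
t_corrected = 11.8285 s

11.8285 s


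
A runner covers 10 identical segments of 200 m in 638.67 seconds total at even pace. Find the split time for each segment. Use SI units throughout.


Split time = total_time / n_laps = 638.67 / 10
Split time = 63.867 s per lap

63.867 s


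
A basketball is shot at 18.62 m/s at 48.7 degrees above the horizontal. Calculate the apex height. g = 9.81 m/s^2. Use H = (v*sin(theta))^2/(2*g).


H = (v*sin(theta))^2 / (2*g)
vy = v*sin(theta) = 18.62 * sin(48.7 deg) = 13.9885 m/s
H = vy^2 / (2*g) = 195.6792 / (2*9.81)
H = 195.6792 / 19.62 = 9.9735 m

9.9735 m


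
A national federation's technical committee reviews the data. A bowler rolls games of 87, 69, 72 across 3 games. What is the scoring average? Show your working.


Average = sum / n
Sum = 228
Average = 228 / 3 = 76

76


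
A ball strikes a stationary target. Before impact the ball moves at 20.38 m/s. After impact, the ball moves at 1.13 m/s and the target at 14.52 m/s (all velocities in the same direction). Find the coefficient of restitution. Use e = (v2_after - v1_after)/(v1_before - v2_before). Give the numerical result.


e = (v2_after - v1_after) / (v1_before - v2_before)
Numerator = 14.52 - 1.13 = 13.39
Denominator = 20.38 - 0 = 20.38
e = 13.39 / 20.38 = 0.657

0.657


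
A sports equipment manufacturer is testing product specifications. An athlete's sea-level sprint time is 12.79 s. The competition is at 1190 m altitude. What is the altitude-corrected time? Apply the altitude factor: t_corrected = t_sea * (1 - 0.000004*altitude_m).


Correction factor = 1 - 0.000004 * 1190 = 0.99524
t_corrected = t_sea * factor = 12.79 * 0.99524
t_corrected = 12.7291 s

12.7291 s


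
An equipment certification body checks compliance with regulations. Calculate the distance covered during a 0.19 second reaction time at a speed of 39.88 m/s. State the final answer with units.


d = v * t
d = 39.88 * 0.19
d = 7.5772 m

7.5772 m


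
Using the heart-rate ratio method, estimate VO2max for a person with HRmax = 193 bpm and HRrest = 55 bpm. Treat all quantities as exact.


VO2max = 15.3 * HRmax / HRrest
VO2max = 15.3 * 193 / 55
VO2max = 2952.9 / 55 = 53.6891 mL/kg/min

53.6891 mL/kg/min


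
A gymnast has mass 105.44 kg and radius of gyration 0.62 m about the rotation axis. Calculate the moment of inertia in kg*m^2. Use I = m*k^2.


I = m * k^2
I = 105.44 * 0.62^2
I = 105.44 * 0.3844 = 40.5311 kg*m^2

40.5311 kg*m^2


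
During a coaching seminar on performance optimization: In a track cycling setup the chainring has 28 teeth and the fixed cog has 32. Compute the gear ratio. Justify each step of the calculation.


GR = front_teeth / rear_teeth
GR = 28 / 32
GR = 0.875

0.875


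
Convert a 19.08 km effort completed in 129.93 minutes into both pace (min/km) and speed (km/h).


Pace = time / distance = 129.93 min / 19.08 km = 6.8097 min/km
Speed = distance / time_in_hours = 19.08 / 2.1655 hr
Speed = 8.8109 km/h

6.8097 min/km, 8.8109 km/h


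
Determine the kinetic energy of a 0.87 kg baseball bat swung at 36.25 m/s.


KE = 0.5 * m * v^2
KE = 0.5 * 0.87 * 36.25^2
KE = 0.5 * 0.87 * 1314.0625 = 571.6172 J

571.6172 J


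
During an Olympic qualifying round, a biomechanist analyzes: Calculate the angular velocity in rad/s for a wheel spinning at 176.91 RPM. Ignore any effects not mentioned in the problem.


omega = RPM * 2 * pi / 60
omega = 176.91 * 2 * 3.14159 / 60
omega = 1111.5583 / 60 = 18.526 rad/s

18.526 rad/s


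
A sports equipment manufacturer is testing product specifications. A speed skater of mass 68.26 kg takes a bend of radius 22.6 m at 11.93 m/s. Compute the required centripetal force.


Fc = m * v^2 / r
v^2 = 11.93^2 = 142.3249
Fc = 68.26 * 142.3249 / 22.6
Fc = 9715.0977 / 22.6 = 429.8716 N

429.8716 N


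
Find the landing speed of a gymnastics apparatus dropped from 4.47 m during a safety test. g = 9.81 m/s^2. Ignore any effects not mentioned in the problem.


v = sqrt(2 * g * h)
v = sqrt(2 * 9.81 * 4.47)
v = sqrt(87.7014) = 9.3649 m/s

9.3649 m/s


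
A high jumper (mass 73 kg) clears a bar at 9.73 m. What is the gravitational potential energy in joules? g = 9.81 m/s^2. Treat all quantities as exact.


PE = m * g * h
PE = 73 * 9.81 * 9.73
PE = 716.13 * 9.73 = 6967.9449 J

6967.9449 J


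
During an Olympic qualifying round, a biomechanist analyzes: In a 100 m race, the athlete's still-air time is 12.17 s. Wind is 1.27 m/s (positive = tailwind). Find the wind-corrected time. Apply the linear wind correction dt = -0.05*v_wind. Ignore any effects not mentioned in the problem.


dt = -0.05 * v_wind = -0.05 * 1.27 = -0.0635 s
t_corrected = t_still + dt = 12.17 + (-0.0635)
t_corrected = 12.1065 s

12.1065 s


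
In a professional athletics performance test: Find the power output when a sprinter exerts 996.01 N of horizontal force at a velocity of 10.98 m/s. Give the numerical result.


P = F * v
P = 996.01 * 10.98
P = 10936.1898 W

10936.1898 W


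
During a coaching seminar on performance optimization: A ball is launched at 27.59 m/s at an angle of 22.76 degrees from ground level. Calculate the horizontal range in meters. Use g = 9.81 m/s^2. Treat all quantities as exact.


R = v^2 * sin(2*theta) / g
Convert angle to radians: theta = 22.76 deg = 0.3972 rad
sin(2*theta) = sin(0.7945) = 0.7135
R = 27.59^2 * 0.7135 / 9.81
R = 761.2081 * 0.7135 / 9.81 = 55.3637 m

55.3637 m


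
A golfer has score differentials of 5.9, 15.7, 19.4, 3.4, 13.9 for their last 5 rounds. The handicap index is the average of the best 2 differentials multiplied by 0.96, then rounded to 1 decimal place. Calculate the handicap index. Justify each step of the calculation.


All differentials: 5.9, 15.7, 19.4, 3.4, 13.9
Sorted: 3.4, 5.9, 13.9, 15.7, 19.4
Best 2: 3.4, 5.9
Average of best = 9.3 / 2 = 4.65
Raw index = 4.65 * 0.96 = 4.464
Handicap index = round(4.464, 1) = 4.5

4.5


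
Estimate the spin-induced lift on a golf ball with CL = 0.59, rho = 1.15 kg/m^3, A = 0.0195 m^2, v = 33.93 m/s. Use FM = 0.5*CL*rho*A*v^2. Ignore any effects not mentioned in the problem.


FM = 0.5 * CL * rho * A * v^2
FM = 0.5 * 0.59 * 1.15 * 0.0195 * 33.93^2
v^2 = 1151.2449
FM = 0.5 * 0.59 * 1.15 * 0.0195 * 1151.2449 = 7.6159 N

7.6159 N


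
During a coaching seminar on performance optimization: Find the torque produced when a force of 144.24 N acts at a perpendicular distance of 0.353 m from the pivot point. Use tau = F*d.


tau = F * d
tau = 144.24 * 0.353
tau = 50.9167 N*m

50.9167 N*m


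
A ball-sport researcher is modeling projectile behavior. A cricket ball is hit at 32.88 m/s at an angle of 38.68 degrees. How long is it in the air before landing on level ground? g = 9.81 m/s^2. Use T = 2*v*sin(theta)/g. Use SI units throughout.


T = 2*v*sin(theta)/g
sin(theta) = sin(38.68 deg) = 0.625
T = 2*32.88*0.625 / 9.81
T = 41.098 / 9.81 = 4.1894 s

4.1894 s


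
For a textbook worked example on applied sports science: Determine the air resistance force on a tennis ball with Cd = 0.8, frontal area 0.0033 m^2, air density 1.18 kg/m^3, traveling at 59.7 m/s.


Fd = 0.5 * Cd * rho * A * v^2
Fd = 0.5 * 0.8 * 1.18 * 0.0033 * 59.7^2
v^2 = 3564.09
Fd = 0.5 * 0.8 * 1.18 * 0.0033 * 3564.09 = 5.5514 N

5.5514 N


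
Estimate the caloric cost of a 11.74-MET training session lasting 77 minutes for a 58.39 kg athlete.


kcal = MET * mass * time_hr
Convert time: 77 min = 1.2833 hr
kcal = 11.74 * 58.39 * 1.2833
kcal = 879.7232 kcal

879.7232 kcal


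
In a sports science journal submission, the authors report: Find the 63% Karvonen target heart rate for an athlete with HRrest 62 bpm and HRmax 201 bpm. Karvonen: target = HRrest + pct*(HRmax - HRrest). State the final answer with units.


Target = HRrest + pct*(HRmax - HRrest)
Heart rate reserve = HRmax - HRrest = 201 - 62 = 139 bpm
Fraction = 63% = 0.63
Target = 62 + 0.63 * 139
Target = 62 + 87.57 = 149.57 bpm

149.57 bpm


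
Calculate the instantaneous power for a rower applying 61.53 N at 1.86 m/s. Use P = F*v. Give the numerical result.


P = F * v
P = 61.53 * 1.86
P = 114.4458 W

114.4458 W


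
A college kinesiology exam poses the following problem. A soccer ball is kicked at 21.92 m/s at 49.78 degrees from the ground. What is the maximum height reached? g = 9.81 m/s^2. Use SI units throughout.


H = (v*sin(theta))^2 / (2*g)
vy = v*sin(theta) = 21.92 * sin(49.78 deg) = 16.7375 m/s
H = vy^2 / (2*g) = 280.1429 / (2*9.81)
H = 280.1429 / 19.62 = 14.2784 m

14.2784 m


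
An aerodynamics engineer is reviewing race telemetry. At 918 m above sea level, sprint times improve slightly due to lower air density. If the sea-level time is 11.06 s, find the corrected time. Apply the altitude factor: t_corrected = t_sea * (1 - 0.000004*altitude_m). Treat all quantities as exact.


Correction factor = 1 - 0.000004 * 918 = 0.996328
t_corrected = t_sea * factor = 11.06 * 0.996328
t_corrected = 11.0194 s

11.0194 s


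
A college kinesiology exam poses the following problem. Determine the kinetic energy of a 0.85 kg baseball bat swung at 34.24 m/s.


KE = 0.5 * m * v^2
KE = 0.5 * 0.85 * 34.24^2
KE = 0.5 * 0.85 * 1172.3776 = 498.2605 J

498.2605 J


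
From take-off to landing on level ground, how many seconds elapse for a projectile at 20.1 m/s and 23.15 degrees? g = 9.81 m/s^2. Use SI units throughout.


T = 2*v*sin(theta)/g
sin(theta) = sin(23.15 deg) = 0.3931
T = 2*20.1*0.3931 / 9.81
T = 15.8042 / 9.81 = 1.611 s

1.611 s


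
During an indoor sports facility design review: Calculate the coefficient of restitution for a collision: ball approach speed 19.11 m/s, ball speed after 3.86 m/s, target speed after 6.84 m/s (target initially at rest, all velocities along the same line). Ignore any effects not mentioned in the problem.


e = (v2_after - v1_after) / (v1_before - v2_before)
Numerator = 6.84 - 3.86 = 2.98
Denominator = 19.11 - 0 = 19.11
e = 2.98 / 19.11 = 0.1559

0.1559


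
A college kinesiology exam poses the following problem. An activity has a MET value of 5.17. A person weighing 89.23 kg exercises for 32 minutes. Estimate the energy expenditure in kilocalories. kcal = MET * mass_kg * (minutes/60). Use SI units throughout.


kcal = MET * mass * time_hr
Convert time: 32 min = 0.5333 hr
kcal = 5.17 * 89.23 * 0.5333
kcal = 246.0369 kcal

246.0369 kcal


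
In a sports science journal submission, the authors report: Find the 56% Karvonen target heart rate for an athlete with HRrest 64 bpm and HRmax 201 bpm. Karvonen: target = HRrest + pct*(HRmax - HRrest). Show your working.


Target = HRrest + pct*(HRmax - HRrest)
Heart rate reserve = HRmax - HRrest = 201 - 64 = 137 bpm
Fraction = 56% = 0.56
Target = 64 + 0.56 * 137
Target = 64 + 76.72 = 140.72 bpm

140.72 bpm


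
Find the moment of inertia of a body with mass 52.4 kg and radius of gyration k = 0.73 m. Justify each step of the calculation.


I = m * k^2
I = 52.4 * 0.73^2
I = 52.4 * 0.5329 = 27.924 kg*m^2

27.924 kg*m^2


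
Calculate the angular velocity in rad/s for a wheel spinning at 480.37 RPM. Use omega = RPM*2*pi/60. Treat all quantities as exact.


omega = RPM * 2 * pi / 60
omega = 480.37 * 2 * 3.14159 / 60
omega = 3018.2537 / 60 = 50.3042 rad/s

50.3042 rad/s


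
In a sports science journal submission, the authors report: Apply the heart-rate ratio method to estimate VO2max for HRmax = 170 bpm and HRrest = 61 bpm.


VO2max = 15.3 * HRmax / HRrest
VO2max = 15.3 * 170 / 61
VO2max = 2601 / 61 = 42.6393 mL/kg/min

42.6393 mL/kg/min


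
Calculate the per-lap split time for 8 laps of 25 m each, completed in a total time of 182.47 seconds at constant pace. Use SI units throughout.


Split time = total_time / n_laps = 182.47 / 8
Split time = 22.8087 s per lap

22.8087 s


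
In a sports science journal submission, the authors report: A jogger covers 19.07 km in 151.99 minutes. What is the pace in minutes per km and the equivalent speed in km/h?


Pace = time / distance = 151.99 min / 19.07 km = 7.9701 min/km
Speed = distance / time_in_hours = 19.07 / 2.5332 hr
Speed = 7.5281 km/h

7.9701 min/km, 7.5281 km/h


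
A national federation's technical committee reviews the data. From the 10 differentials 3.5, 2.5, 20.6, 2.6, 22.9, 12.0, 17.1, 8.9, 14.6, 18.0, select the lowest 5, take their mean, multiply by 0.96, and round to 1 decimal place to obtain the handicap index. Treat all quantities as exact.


All differentials: 3.5, 2.5, 20.6, 2.6, 22.9, 12.0, 17.1, 8.9, 14.6, 18.0
Sorted: 2.5, 2.6, 3.5, 8.9, 12.0, 14.6, 17.1, 18.0, 20.6, 22.9
Best 5: 2.5, 2.6, 3.5, 8.9, 12.0
Average of best = 29.5 / 5 = 5.9
Raw index = 5.9 * 0.96 = 5.664
Handicap index = round(5.664, 1) = 5.7

5.7


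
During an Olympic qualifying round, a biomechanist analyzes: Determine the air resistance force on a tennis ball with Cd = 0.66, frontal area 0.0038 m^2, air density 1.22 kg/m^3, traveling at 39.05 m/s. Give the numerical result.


Fd = 0.5 * Cd * rho * A * v^2
Fd = 0.5 * 0.66 * 1.22 * 0.0038 * 39.05^2
v^2 = 1524.9025
Fd = 0.5 * 0.66 * 1.22 * 0.0038 * 1524.9025 = 2.3329 N

2.3329 N


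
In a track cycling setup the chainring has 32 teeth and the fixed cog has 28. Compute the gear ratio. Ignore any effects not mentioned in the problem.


GR = front_teeth / rear_teeth
GR = 32 / 28
GR = 1.1429

1.1429


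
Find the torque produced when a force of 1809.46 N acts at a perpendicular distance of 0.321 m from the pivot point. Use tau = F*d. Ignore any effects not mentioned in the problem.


tau = F * d
tau = 1809.46 * 0.321
tau = 580.8367 N*m

580.8367 N*m


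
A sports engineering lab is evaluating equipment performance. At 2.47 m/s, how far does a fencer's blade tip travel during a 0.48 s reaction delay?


d = v * t
d = 2.47 * 0.48
d = 1.1856 m

1.1856 m


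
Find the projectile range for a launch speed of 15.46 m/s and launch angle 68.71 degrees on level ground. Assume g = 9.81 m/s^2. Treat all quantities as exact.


R = v^2 * sin(2*theta) / g
Convert angle to radians: theta = 68.71 deg = 1.1992 rad
sin(2*theta) = sin(2.3984) = 0.6766
R = 15.46^2 * 0.6766 / 9.81
R = 239.0116 * 0.6766 / 9.81 = 16.4852 m

16.4852 m


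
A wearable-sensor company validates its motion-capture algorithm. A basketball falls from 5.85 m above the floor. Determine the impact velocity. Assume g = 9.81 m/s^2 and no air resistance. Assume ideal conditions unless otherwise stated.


v = sqrt(2 * g * h)
v = sqrt(2 * 9.81 * 5.85)
v = sqrt(114.777) = 10.7134 m/s

10.7134 m/s


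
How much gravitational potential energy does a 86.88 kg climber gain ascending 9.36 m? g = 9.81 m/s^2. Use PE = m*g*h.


PE = m * g * h
PE = 86.88 * 9.81 * 9.36
PE = 852.2928 * 9.36 = 7977.4606 J

7977.4606 J


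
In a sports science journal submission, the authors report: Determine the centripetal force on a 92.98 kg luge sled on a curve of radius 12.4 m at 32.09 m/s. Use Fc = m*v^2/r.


Fc = m * v^2 / r
v^2 = 32.09^2 = 1029.7681
Fc = 92.98 * 1029.7681 / 12.4
Fc = 95747.8379 / 12.4 = 7721.5998 N

7721.5998 N


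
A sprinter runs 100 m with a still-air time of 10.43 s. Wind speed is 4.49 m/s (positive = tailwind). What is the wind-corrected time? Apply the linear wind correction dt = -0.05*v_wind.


dt = -0.05 * v_wind = -0.05 * 4.49 = -0.2245 s
t_corrected = t_still + dt = 10.43 + (-0.2245)
t_corrected = 10.2055 s

10.2055 s


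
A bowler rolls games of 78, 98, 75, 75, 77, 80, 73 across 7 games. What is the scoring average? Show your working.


Average = sum / n
Sum = 556
Average = 556 / 7 = 79.4286

79.4286


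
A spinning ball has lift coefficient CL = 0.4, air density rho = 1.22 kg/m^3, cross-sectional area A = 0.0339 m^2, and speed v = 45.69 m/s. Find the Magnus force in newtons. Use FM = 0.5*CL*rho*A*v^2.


FM = 0.5 * CL * rho * A * v^2
FM = 0.5 * 0.4 * 1.22 * 0.0339 * 45.69^2
v^2 = 2087.5761
FM = 0.5 * 0.4 * 1.22 * 0.0339 * 2087.5761 = 17.2676 N

17.2676 N


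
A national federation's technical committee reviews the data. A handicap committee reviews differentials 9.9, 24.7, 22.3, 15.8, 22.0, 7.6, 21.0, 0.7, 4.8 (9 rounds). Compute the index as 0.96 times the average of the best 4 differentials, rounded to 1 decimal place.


All differentials: 9.9, 24.7, 22.3, 15.8, 22.0, 7.6, 21.0, 0.7, 4.8
Sorted: 0.7, 4.8, 7.6, 9.9, 15.8, 21.0, 22.0, 22.3, 24.7
Best 4: 0.7, 4.8, 7.6, 9.9
Average of best = 23 / 4 = 5.75
Raw index = 5.75 * 0.96 = 5.52
Handicap index = round(5.52, 1) = 5.5

5.5


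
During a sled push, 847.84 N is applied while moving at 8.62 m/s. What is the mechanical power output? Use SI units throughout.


P = F * v
P = 847.84 * 8.62
P = 7308.3808 W

7308.3808 W


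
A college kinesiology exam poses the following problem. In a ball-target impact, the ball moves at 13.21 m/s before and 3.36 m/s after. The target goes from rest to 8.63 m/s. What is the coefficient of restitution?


e = (v2_after - v1_after) / (v1_before - v2_before)
Numerator = 8.63 - 3.36 = 5.27
Denominator = 13.21 - 0 = 13.21
e = 5.27 / 13.21 = 0.3989

0.3989


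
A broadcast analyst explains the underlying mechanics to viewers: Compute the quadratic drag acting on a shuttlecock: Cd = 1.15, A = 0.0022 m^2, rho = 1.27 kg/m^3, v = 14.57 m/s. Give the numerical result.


Fd = 0.5 * Cd * rho * A * v^2
Fd = 0.5 * 1.15 * 1.27 * 0.0022 * 14.57^2
v^2 = 212.2849
Fd = 0.5 * 1.15 * 1.27 * 0.0022 * 212.2849 = 0.341 N

0.341 N


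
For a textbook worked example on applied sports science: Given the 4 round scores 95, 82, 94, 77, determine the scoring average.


Average = sum / n
Sum = 348
Average = 348 / 4 = 87

87


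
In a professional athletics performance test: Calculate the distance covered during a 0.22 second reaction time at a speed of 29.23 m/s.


d = v * t
d = 29.23 * 0.22
d = 6.4306 m

6.4306 m


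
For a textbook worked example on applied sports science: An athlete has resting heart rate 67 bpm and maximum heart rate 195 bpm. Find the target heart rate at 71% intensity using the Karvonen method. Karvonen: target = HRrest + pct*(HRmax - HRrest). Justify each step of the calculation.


Target = HRrest + pct*(HRmax - HRrest)
Heart rate reserve = HRmax - HRrest = 195 - 67 = 128 bpm
Fraction = 71% = 0.71
Target = 67 + 0.71 * 128
Target = 67 + 90.88 = 157.88 bpm

157.88 bpm


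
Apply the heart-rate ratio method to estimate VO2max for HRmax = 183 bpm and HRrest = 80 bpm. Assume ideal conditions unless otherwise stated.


VO2max = 15.3 * HRmax / HRrest
VO2max = 15.3 * 183 / 80
VO2max = 2799.9 / 80 = 34.9988 mL/kg/min

34.9988 mL/kg/min


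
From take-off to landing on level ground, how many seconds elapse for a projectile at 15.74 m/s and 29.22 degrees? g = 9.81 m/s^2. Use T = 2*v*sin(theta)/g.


T = 2*v*sin(theta)/g
sin(theta) = sin(29.22 deg) = 0.4882
T = 2*15.74*0.4882 / 9.81
T = 15.3674 / 9.81 = 1.5665 s

1.5665 s


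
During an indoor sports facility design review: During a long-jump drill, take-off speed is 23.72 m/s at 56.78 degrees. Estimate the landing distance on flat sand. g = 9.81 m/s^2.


R = v^2 * sin(2*theta) / g
Convert angle to radians: theta = 56.78 deg = 0.991 rad
sin(2*theta) = sin(1.982) = 0.9166
R = 23.72^2 * 0.9166 / 9.81
R = 562.6384 * 0.9166 / 9.81 = 52.5727 m

52.5727 m


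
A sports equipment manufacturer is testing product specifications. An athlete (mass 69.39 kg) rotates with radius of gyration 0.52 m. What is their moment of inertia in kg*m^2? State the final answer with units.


I = m * k^2
I = 69.39 * 0.52^2
I = 69.39 * 0.2704 = 18.7631 kg*m^2

18.7631 kg*m^2


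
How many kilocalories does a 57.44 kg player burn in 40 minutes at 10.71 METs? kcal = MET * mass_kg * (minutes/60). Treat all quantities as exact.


kcal = MET * mass * time_hr
Convert time: 40 min = 0.6667 hr
kcal = 10.71 * 57.44 * 0.6667
kcal = 410.1216 kcal

410.1216 kcal


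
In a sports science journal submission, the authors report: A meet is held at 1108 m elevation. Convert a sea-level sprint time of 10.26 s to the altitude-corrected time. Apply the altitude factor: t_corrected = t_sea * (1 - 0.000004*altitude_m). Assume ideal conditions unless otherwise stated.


Correction factor = 1 - 0.000004 * 1108 = 0.995568
t_corrected = t_sea * factor = 10.26 * 0.995568
t_corrected = 10.2145 s

10.2145 s


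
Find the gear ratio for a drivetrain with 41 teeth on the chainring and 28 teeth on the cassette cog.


GR = front_teeth / rear_teeth
GR = 41 / 28
GR = 1.4643

1.4643


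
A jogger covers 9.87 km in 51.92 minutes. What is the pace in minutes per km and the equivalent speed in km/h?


Pace = time / distance = 51.92 min / 9.87 km = 5.2604 min/km
Speed = distance / time_in_hours = 9.87 / 0.8653 hr
Speed = 11.406 km/h

5.2604 min/km, 11.406 km/h


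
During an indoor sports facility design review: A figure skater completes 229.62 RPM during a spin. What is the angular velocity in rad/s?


omega = RPM * 2 * pi / 60
omega = 229.62 * 2 * 3.14159 / 60
omega = 1442.745 / 60 = 24.0458 rad/s

24.0458 rad/s


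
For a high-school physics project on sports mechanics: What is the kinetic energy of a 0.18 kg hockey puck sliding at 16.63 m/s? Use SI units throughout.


KE = 0.5 * m * v^2
KE = 0.5 * 0.18 * 16.63^2
KE = 0.5 * 0.18 * 276.5569 = 24.8901 J

24.8901 J


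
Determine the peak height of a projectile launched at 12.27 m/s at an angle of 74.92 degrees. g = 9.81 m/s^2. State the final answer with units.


H = (v*sin(theta))^2 / (2*g)
vy = v*sin(theta) = 12.27 * sin(74.92 deg) = 11.8475 m/s
H = vy^2 / (2*g) = 140.3624 / (2*9.81)
H = 140.3624 / 19.62 = 7.154 m

7.154 m


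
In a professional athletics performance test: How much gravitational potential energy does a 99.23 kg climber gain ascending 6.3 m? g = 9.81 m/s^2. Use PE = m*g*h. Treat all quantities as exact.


PE = m * g * h
PE = 99.23 * 9.81 * 6.3
PE = 973.4463 * 6.3 = 6132.7117 J

6132.7117 J


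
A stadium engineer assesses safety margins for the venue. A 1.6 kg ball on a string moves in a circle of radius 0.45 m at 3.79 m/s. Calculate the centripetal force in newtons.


Fc = m * v^2 / r
v^2 = 3.79^2 = 14.3641
Fc = 1.6 * 14.3641 / 0.45
Fc = 22.9826 / 0.45 = 51.0724 N

51.0724 N


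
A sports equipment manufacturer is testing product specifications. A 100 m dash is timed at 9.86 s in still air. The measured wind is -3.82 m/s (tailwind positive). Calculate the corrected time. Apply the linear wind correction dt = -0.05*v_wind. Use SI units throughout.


dt = -0.05 * v_wind = -0.05 * -3.82 = 0.191 s
t_corrected = t_still + dt = 9.86 + (0.191)
t_corrected = 10.051 s

10.051 s


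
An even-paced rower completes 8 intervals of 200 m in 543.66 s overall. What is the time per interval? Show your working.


Split time = total_time / n_laps = 543.66 / 8
Split time = 67.9575 s per lap

67.9575 s


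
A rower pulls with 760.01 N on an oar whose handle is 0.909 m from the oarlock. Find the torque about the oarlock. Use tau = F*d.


tau = F * d
tau = 760.01 * 0.909
tau = 690.8491 N*m

690.8491 N*m


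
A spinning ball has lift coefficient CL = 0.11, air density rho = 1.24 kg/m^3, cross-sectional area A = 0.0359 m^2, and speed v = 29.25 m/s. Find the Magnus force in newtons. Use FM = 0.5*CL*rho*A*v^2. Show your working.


FM = 0.5 * CL * rho * A * v^2
FM = 0.5 * 0.11 * 1.24 * 0.0359 * 29.25^2
v^2 = 855.5625
FM = 0.5 * 0.11 * 1.24 * 0.0359 * 855.5625 = 2.0947 N

2.0947 N


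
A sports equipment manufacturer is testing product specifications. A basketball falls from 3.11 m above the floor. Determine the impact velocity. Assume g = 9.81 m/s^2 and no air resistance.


v = sqrt(2 * g * h)
v = sqrt(2 * 9.81 * 3.11)
v = sqrt(61.0182) = 7.8114 m/s

7.8114 m/s


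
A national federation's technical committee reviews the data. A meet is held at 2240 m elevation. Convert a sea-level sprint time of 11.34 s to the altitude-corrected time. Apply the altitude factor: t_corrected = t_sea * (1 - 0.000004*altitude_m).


Correction factor = 1 - 0.000004 * 2240 = 0.99104
t_corrected = t_sea * factor = 11.34 * 0.99104
t_corrected = 11.2384 s

11.2384 s


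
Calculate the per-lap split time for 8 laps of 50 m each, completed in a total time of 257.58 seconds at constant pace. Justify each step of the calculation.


Split time = total_time / n_laps = 257.58 / 8
Split time = 32.1975 s per lap

32.1975 s


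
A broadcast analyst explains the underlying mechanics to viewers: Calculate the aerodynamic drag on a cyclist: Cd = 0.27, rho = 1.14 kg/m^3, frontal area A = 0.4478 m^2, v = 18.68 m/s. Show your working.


Fd = 0.5 * Cd * rho * A * v^2
Fd = 0.5 * 0.27 * 1.14 * 0.4478 * 18.68^2
v^2 = 348.9424
Fd = 0.5 * 0.27 * 1.14 * 0.4478 * 348.9424 = 24.0479 N

24.0479 N


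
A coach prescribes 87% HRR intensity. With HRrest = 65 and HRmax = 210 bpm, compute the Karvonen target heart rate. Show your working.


Target = HRrest + pct*(HRmax - HRrest)
Heart rate reserve = HRmax - HRrest = 210 - 65 = 145 bpm
Fraction = 87% = 0.87
Target = 65 + 0.87 * 145
Target = 65 + 126.15 = 191.15 bpm

191.15 bpm


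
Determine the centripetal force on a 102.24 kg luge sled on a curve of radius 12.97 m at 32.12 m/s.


Fc = m * v^2 / r
v^2 = 32.12^2 = 1031.6944
Fc = 102.24 * 1031.6944 / 12.97
Fc = 105480.4355 / 12.97 = 8132.6473 N

8132.6473 N


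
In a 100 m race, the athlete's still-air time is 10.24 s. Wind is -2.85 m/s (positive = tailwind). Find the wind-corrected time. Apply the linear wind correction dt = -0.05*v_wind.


dt = -0.05 * v_wind = -0.05 * -2.85 = 0.1425 s
t_corrected = t_still + dt = 10.24 + (0.1425)
t_corrected = 10.3825 s

10.3825 s


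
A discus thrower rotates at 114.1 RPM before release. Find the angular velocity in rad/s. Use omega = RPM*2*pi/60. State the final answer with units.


omega = RPM * 2 * pi / 60
omega = 114.1 * 2 * 3.14159 / 60
omega = 716.9114 / 60 = 11.9485 rad/s

11.9485 rad/s


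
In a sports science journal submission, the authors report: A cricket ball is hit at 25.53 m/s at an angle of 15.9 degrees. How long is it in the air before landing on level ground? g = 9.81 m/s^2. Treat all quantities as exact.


T = 2*v*sin(theta)/g
sin(theta) = sin(15.9 deg) = 0.274
T = 2*25.53*0.274 / 9.81
T = 13.9884 / 9.81 = 1.4259 s

1.4259 s


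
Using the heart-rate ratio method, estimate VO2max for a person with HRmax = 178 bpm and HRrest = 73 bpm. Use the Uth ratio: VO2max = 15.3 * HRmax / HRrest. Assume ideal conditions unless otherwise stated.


VO2max = 15.3 * HRmax / HRrest
VO2max = 15.3 * 178 / 73
VO2max = 2723.4 / 73 = 37.3068 mL/kg/min

37.3068 mL/kg/min


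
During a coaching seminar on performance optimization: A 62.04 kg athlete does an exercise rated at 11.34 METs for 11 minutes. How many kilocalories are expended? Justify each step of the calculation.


kcal = MET * mass * time_hr
Convert time: 11 min = 0.1833 hr
kcal = 11.34 * 62.04 * 0.1833
kcal = 128.9812 kcal

128.9812 kcal


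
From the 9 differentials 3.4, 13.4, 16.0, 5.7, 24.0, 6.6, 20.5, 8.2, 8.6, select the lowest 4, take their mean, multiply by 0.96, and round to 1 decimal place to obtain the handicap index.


All differentials: 3.4, 13.4, 16.0, 5.7, 24.0, 6.6, 20.5, 8.2, 8.6
Sorted: 3.4, 5.7, 6.6, 8.2, 8.6, 13.4, 16.0, 20.5, 24.0
Best 4: 3.4, 5.7, 6.6, 8.2
Average of best = 23.9 / 4 = 5.975
Raw index = 5.975 * 0.96 = 5.736
Handicap index = round(5.736, 1) = 5.7

5.7


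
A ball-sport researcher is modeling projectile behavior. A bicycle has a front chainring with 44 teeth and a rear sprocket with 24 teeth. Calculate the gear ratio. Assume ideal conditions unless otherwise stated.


GR = front_teeth / rear_teeth
GR = 44 / 24
GR = 1.8333

1.8333


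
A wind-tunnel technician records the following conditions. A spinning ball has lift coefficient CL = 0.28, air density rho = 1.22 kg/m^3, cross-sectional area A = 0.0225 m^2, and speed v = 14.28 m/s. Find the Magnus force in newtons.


FM = 0.5 * CL * rho * A * v^2
FM = 0.5 * 0.28 * 1.22 * 0.0225 * 14.28^2
v^2 = 203.9184
FM = 0.5 * 0.28 * 1.22 * 0.0225 * 203.9184 = 0.7837 N

0.7837 N


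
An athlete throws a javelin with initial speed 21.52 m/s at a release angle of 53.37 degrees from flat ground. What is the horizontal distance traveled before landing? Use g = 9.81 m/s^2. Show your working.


R = v^2 * sin(2*theta) / g
Convert angle to radians: theta = 53.37 deg = 0.9315 rad
sin(2*theta) = sin(1.863) = 0.9576
R = 21.52^2 * 0.9576 / 9.81
R = 463.1104 * 0.9576 / 9.81 = 45.2074 m

45.2074 m


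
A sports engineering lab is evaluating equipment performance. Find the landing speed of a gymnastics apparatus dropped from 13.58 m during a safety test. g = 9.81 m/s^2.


v = sqrt(2 * g * h)
v = sqrt(2 * 9.81 * 13.58)
v = sqrt(266.4396) = 16.323 m/s

16.323 m/s


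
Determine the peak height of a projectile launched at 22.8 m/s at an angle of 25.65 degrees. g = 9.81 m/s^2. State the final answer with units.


H = (v*sin(theta))^2 / (2*g)
vy = v*sin(theta) = 22.8 * sin(25.65 deg) = 9.8695 m/s
H = vy^2 / (2*g) = 97.4069 / (2*9.81)
H = 97.4069 / 19.62 = 4.9647 m

4.9647 m


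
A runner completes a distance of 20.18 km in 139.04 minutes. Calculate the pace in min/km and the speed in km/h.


Pace = time / distance = 139.04 min / 20.18 km = 6.89 min/km
Speed = distance / time_in_hours = 20.18 / 2.3173 hr
Speed = 8.7083 km/h

6.89 min/km, 8.7083 km/h


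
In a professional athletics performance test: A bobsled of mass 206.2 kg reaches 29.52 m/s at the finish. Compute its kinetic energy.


KE = 0.5 * m * v^2
KE = 0.5 * 206.2 * 29.52^2
KE = 0.5 * 206.2 * 871.4304 = 89844.4742 J

89844.4742 J


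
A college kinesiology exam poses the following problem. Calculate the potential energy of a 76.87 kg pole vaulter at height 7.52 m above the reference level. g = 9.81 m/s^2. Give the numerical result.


PE = m * g * h
PE = 76.87 * 9.81 * 7.52
PE = 754.0947 * 7.52 = 5670.7921 J

5670.7921 J


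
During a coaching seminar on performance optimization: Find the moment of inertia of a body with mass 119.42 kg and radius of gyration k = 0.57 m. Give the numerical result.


I = m * k^2
I = 119.42 * 0.57^2
I = 119.42 * 0.3249 = 38.7996 kg*m^2

38.7996 kg*m^2


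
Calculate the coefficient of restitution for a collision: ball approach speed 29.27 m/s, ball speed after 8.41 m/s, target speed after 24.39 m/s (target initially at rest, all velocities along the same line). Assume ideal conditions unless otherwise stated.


e = (v2_after - v1_after) / (v1_before - v2_before)
Numerator = 24.39 - 8.41 = 15.98
Denominator = 29.27 - 0 = 29.27
e = 15.98 / 29.27 = 0.546

0.546


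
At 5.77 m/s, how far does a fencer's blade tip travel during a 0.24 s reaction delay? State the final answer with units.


d = v * t
d = 5.77 * 0.24
d = 1.3848 m

1.3848 m


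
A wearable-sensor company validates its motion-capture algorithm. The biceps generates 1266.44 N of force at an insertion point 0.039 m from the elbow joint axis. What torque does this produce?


tau = F * d
tau = 1266.44 * 0.039
tau = 49.3912 N*m

49.3912 N*m


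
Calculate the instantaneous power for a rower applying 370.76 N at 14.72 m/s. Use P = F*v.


P = F * v
P = 370.76 * 14.72
P = 5457.5872 W

5457.5872 W


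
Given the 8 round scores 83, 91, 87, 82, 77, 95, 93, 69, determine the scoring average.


Average = sum / n
Sum = 677
Average = 677 / 8 = 84.625

84.625


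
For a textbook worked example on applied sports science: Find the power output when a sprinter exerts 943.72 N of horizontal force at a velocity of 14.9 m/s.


P = F * v
P = 943.72 * 14.9
P = 14061.428 W

14061.428 W


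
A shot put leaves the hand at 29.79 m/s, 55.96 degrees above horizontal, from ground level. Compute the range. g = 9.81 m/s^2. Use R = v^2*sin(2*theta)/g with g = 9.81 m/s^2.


R = v^2 * sin(2*theta) / g
Convert angle to radians: theta = 55.96 deg = 0.9767 rad
sin(2*theta) = sin(1.9534) = 0.9277
R = 29.79^2 * 0.9277 / 9.81
R = 887.4441 * 0.9277 / 9.81 = 83.9233 m

83.9233 m


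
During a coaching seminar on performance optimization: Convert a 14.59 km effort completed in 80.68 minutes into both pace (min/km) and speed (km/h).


Pace = time / distance = 80.68 min / 14.59 km = 5.5298 min/km
Speed = distance / time_in_hours = 14.59 / 1.3447 hr
Speed = 10.8503 km/h

5.5298 min/km, 10.8503 km/h


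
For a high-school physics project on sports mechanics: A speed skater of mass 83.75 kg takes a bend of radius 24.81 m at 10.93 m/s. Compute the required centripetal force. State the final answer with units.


Fc = m * v^2 / r
v^2 = 10.93^2 = 119.4649
Fc = 83.75 * 119.4649 / 24.81
Fc = 10005.1854 / 24.81 = 403.2723 N

403.2723 N


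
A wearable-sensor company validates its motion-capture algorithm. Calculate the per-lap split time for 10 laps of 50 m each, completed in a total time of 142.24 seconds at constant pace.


Split time = total_time / n_laps = 142.24 / 10
Split time = 14.224 s per lap

14.224 s


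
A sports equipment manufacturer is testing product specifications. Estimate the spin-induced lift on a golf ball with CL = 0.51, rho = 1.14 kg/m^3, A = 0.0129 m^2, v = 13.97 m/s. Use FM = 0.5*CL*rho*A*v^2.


FM = 0.5 * CL * rho * A * v^2
FM = 0.5 * 0.51 * 1.14 * 0.0129 * 13.97^2
v^2 = 195.1609
FM = 0.5 * 0.51 * 1.14 * 0.0129 * 195.1609 = 0.7319 N

0.7319 N


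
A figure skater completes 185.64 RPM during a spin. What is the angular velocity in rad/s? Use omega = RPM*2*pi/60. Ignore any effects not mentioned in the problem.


omega = RPM * 2 * pi / 60
omega = 185.64 * 2 * 3.14159 / 60
omega = 1166.4105 / 60 = 19.4402 rad/s

19.4402 rad/s


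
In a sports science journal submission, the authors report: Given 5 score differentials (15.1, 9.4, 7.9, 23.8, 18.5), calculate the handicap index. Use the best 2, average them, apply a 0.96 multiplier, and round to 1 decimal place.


All differentials: 15.1, 9.4, 7.9, 23.8, 18.5
Sorted: 7.9, 9.4, 15.1, 18.5, 23.8
Best 2: 7.9, 9.4
Average of best = 17.3 / 2 = 8.65
Raw index = 8.65 * 0.96 = 8.304
Handicap index = round(8.304, 1) = 8.3

8.3
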